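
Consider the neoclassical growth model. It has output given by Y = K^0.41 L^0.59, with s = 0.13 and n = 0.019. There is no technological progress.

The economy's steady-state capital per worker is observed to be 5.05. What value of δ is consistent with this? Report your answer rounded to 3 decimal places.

δ ≈ 0.031

At the steady state, Δk = 0, so s·k^α = (n + δ)·k.
So s / (n + δ) = (k*)^(1−α) = 5.05^0.59 = 2.5998.
Therefore n + δ = s / 2.5998 = 0.13 / 2.5998 = 0.0500, so δ = 0.0500 − 0.019 = 0.0310.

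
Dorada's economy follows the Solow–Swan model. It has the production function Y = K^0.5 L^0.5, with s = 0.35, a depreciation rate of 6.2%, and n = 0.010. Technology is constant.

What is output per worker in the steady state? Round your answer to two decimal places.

y* = 4.86

At the steady state, Δk = 0, so s·k^α = (n + δ)·k.
Dividing both sides by k: k^(1−α) = s / (n + δ).
k^0.5 = 0.35 / (0.010 + 0.062) = 0.35 / 0.072 = 4.8611
k* = 4.8611^(1/0.5) ≈ 23.6303
y* = (k*)^α = 23.6303^0.5 ≈ 4.8611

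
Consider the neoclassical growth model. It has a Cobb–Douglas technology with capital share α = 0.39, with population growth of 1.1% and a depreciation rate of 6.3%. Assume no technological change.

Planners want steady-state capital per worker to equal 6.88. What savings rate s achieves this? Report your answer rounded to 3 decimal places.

s ≈ 0.240

In steady state, investment equals break-even investment: s·k^α = (n + δ)·k.
So s / (n + δ) = (k*)^(1−α) = 6.88^0.61 = 3.2429.
Therefore s = 3.2429 × (n + δ) = 3.2429 × 0.074 = 0.2400.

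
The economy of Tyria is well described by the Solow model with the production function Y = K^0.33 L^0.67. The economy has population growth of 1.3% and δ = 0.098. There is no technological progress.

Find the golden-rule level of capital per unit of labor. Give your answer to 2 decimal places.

The golden rule sets f'(k) = n + δ, i.e. α·k^(α−1) = n + δ.
So k^(1−α) = α / (n + δ) = 0.33 / 0.111 = 2.9730.
k_gold = 2.9730^(1/0.67) ≈ 5.0846

k_gold ≈ 5.08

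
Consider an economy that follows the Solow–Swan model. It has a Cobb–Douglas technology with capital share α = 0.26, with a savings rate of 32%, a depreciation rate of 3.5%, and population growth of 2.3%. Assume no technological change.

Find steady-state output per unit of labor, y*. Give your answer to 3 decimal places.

In steady state, investment equals break-even investment: s·k^α = (n + δ)·k.
Rearranging, k^(1−α) = s / (n + δ).
k^0.74 = 0.32 / (0.023 + 0.035) = 0.32 / 0.058 = 5.5172
k* = 5.5172^(1/0.74) ≈ 10.0536
y* = (k*)^α = 10.0536^0.26 ≈ 1.8222

y* ≈ 1.822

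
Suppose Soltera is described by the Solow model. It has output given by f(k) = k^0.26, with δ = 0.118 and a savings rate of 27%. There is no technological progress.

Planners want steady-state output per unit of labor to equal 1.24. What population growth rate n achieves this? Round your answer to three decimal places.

n ≈ 0.028

At the steady state, Δk = 0, so s·k^α = (n + δ)·k.
Since y* = [s/(n + δ)]^(α/(1−α)), we have s/(n + δ) = (y*)^((1−α)/α) = 1.24^2.8462 = 1.8446.
Therefore n + δ = s / 1.8446 = 0.27 / 1.8446 = 0.1464, so n = 0.1464 − 0.118 = 0.0284.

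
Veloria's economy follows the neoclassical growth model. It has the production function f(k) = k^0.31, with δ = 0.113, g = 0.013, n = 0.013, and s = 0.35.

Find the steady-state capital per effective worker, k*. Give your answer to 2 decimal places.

Steady state requires s·f(k) = (n + g + δ)·k, i.e. s·k^α = (n + g + δ)·k.
Rearranging, k^(1−α) = s / (n + g + δ).
k^0.69 = 0.35 / (0.013 + 0.013 + 0.113) = 0.35 / 0.139 = 2.5180
k* = 2.5180^(1/0.69) ≈ 3.8128

k* ≈ 3.81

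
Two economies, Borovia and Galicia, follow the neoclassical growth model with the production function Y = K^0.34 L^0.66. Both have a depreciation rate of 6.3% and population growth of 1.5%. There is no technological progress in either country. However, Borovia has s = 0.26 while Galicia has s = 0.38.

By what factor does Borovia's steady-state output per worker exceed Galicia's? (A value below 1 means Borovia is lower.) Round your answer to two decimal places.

ratio ≈ 0.82

Steady-state y* = [s/(n + δ)]^(α/(1−α)), so the ratio is [ (s_B/(n + δ)_B) / (s_G/(n + δ)_G) ]^0.5152.
s_B/(n + δ)_B = 0.26/0.078 = 3.3333; s_G/(n + δ)_G = 0.38/0.078 = 4.8718.
Ratio = (3.3333/4.8718)^0.5152 = 0.6842^0.5152 ≈ 0.8224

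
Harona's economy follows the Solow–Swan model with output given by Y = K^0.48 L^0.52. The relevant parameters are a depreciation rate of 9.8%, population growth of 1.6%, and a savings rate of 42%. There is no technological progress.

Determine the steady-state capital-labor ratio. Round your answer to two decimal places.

At the steady state, Δk = 0, so s·k^α = (n + δ)·k.
Dividing both sides by k: k^(1−α) = s / (n + δ).
k^0.52 = 0.42 / (0.016 + 0.098) = 0.42 / 0.114 = 3.6842
k* = 3.6842^(1/0.52) ≈ 12.2778

k* ≈ 12.28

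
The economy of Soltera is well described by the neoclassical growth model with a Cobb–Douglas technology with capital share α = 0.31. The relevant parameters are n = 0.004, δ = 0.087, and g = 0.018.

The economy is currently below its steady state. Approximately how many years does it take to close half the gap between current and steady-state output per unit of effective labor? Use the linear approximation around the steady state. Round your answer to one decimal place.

Near the steady state the convergence rate is λ = (1 − α)(n + g + δ).
λ = (1 − 0.31) × 0.109 = 0.69 × 0.109 = 0.07521
Half-life = ln 2 / λ = 0.6931 / 0.07521 ≈ 9.22 years

half-life ≈ 9.2 years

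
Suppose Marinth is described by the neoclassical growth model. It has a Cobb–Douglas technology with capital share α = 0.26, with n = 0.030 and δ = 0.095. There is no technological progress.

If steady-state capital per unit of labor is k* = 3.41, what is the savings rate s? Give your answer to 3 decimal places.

Steady state requires s·f(k) = (n + δ)·k, i.e. s·k^α = (n + δ)·k.
So s / (n + δ) = (k*)^(1−α) = 3.41^0.74 = 2.4788.
Therefore s = 2.4788 × (n + δ) = 2.4788 × 0.125 = 0.3099.

s ≈ 0.310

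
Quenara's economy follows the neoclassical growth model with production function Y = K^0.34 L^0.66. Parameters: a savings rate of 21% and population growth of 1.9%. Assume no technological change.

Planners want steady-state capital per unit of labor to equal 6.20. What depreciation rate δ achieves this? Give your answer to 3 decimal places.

In steady state, investment equals break-even investment: s·k^α = (n + δ)·k.
So s / (n + δ) = (k*)^(1−α) = 6.20^0.66 = 3.3341.
Therefore n + δ = s / 3.3341 = 0.21 / 3.3341 = 0.0630, so δ = 0.0630 − 0.019 = 0.0440.

δ ≈ 0.044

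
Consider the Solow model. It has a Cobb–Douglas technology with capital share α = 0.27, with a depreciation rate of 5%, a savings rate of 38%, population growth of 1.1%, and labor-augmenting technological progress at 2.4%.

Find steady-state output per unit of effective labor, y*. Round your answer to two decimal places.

y* ≈ 1.74

At the steady state, Δk = 0, so s·k^α = (n + g + δ)·k.
Rearranging, k^(1−α) = s / (n + g + δ).
k^0.73 = 0.38 / (0.011 + 0.024 + 0.050) = 0.38 / 0.085 = 4.4706
k* = 4.4706^(1/0.73) ≈ 7.7788
y* = (k*)^α = 7.7788^0.27 ≈ 1.7400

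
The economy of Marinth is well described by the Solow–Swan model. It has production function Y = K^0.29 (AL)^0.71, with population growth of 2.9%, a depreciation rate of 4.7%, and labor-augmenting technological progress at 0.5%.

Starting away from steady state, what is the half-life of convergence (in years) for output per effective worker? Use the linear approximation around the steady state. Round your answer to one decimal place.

half-life ≈ 12.1 years

Near the steady state the convergence rate is λ = (1 − α)(n + g + δ).
λ = (1 − 0.29) × 0.081 = 0.71 × 0.081 = 0.05751
Half-life = ln 2 / λ = 0.6931 / 0.05751 ≈ 12.05 years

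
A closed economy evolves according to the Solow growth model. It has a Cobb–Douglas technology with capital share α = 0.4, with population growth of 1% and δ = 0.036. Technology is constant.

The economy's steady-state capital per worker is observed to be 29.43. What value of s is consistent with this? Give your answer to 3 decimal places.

s ≈ 0.350

At the steady state, Δk = 0, so s·k^α = (n + δ)·k.
So s / (n + δ) = (k*)^(1−α) = 29.43^0.6 = 7.6081.
Therefore s = 7.6081 × (n + δ) = 7.6081 × 0.046 = 0.3500.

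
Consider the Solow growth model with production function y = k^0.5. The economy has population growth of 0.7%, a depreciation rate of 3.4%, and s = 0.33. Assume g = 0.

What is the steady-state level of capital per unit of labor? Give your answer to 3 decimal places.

k* ≈ 64.783

Steady state requires s·f(k) = (n + δ)·k, i.e. s·k^α = (n + δ)·k.
Dividing both sides by k: k^(1−α) = s / (n + δ).
k^0.5 = 0.33 / (0.007 + 0.034) = 0.33 / 0.041 = 8.0488
k* = 8.0488^(1/0.5) ≈ 64.7832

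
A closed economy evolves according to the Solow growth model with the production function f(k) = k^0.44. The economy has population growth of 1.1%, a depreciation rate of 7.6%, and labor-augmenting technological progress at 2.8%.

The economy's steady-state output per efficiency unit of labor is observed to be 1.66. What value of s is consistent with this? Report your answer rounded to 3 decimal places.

s ≈ 0.219

At the steady state, Δk = 0, so s·k^α = (n + g + δ)·k.
Since y* = [s/(n + g + δ)]^(α/(1−α)), we have s/(n + g + δ) = (y*)^((1−α)/α) = 1.66^1.2727 = 1.9060.
Therefore s = 1.9060 × (n + g + δ) = 1.9060 × 0.115 = 0.2192.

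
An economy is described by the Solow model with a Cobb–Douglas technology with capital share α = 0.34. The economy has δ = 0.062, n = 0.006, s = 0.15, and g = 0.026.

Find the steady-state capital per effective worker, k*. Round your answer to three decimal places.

In steady state, investment equals break-even investment: s·k^α = (n + g + δ)·k.
Rearranging, k^(1−α) = s / (n + g + δ).
k^0.66 = 0.15 / (0.006 + 0.026 + 0.062) = 0.15 / 0.094 = 1.5957
k* = 1.5957^(1/0.66) ≈ 2.0300

k* ≈ 2.030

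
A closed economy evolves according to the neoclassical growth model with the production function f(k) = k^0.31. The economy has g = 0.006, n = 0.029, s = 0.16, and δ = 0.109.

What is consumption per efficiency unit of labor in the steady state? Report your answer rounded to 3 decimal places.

At the steady state, Δk = 0, so s·k^α = (n + g + δ)·k.
Dividing both sides by k: k^(1−α) = s / (n + g + δ).
k^0.69 = 0.16 / (0.029 + 0.006 + 0.109) = 0.16 / 0.144 = 1.1111
k* = 1.1111^(1/0.69) ≈ 1.1650
y* = (k*)^α = 1.1650^0.31 ≈ 1.0485
c* = (1 − s)·y* = (1 − 0.16) × 1.0485 ≈ 0.8807

c* = 0.881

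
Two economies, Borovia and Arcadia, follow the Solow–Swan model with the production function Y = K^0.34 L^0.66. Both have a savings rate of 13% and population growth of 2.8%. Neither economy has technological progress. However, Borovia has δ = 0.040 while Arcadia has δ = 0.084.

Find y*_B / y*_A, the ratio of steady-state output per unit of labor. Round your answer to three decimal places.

ratio ≈ 1.293

Steady-state y* = [s/(n + δ)]^(α/(1−α)), so the ratio is [ (s_B/(n + δ)_B) / (s_A/(n + δ)_A) ]^0.5152.
s_B/(n + δ)_B = 0.13/0.068 = 1.9118; s_A/(n + δ)_A = 0.13/0.112 = 1.1607.
Ratio = (1.9118/1.1607)^0.5152 = 1.6471^0.5152 ≈ 1.2932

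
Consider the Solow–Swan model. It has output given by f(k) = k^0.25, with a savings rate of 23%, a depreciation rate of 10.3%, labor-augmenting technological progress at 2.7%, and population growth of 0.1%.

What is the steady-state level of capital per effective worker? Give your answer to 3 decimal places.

k* = 2.118

Steady state requires s·f(k) = (n + g + δ)·k, i.e. s·k^α = (n + g + δ)·k.
Rearranging, k^(1−α) = s / (n + g + δ).
k^0.75 = 0.23 / (0.001 + 0.027 + 0.103) = 0.23 / 0.131 = 1.7557
k* = 1.7557^(1/0.75) ≈ 2.1180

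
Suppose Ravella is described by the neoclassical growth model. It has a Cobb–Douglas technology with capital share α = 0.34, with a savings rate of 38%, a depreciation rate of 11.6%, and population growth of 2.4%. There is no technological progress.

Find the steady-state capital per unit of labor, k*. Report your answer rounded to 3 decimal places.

At the steady state, Δk = 0, so s·k^α = (n + δ)·k.
Dividing both sides by k: k^(1−α) = s / (n + δ).
k^0.66 = 0.38 / (0.024 + 0.116) = 0.38 / 0.140 = 2.7143
k* = 2.7143^(1/0.66) ≈ 4.5400

k* = 4.540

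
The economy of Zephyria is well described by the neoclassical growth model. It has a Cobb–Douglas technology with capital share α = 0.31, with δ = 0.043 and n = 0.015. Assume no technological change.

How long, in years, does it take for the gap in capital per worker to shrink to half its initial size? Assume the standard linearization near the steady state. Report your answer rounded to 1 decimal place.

about 17.3 years

Near the steady state the convergence rate is λ = (1 − α)(n + δ).
λ = (1 − 0.31) × 0.058 = 0.69 × 0.058 = 0.04002
Half-life = ln 2 / λ = 0.6931 / 0.04002 ≈ 17.32 years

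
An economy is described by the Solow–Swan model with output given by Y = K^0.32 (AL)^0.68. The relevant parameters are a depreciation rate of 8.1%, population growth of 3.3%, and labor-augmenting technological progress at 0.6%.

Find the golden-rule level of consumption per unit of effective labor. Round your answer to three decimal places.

c_gold ≈ 1.079

At the golden rule, f'(k) = n + g + δ, so α·k^(α−1) = n + g + δ and k_gold = (α/(n + g + δ))^(1/(1−α)).
k_gold = (0.32/0.120)^(1/0.68) = 2.6667^1.4706 ≈ 4.2309
c_gold = f(k_gold) − (n + g + δ)·k_gold = 1.5866 − 0.120×4.2309 ≈ 1.0789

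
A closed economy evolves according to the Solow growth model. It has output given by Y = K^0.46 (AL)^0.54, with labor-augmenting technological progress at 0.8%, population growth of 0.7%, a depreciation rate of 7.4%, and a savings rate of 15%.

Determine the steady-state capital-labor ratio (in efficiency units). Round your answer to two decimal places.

k* = 2.63

In steady state, investment equals break-even investment: s·k^α = (n + g + δ)·k.
Dividing both sides by k: k^(1−α) = s / (n + g + δ).
k^0.54 = 0.15 / (0.007 + 0.008 + 0.074) = 0.15 / 0.089 = 1.6854
k* = 1.6854^(1/0.54) ≈ 2.6292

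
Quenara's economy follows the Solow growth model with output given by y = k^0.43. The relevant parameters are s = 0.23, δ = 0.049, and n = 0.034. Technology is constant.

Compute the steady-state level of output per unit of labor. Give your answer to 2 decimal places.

Steady state requires s·f(k) = (n + δ)·k, i.e. s·k^α = (n + δ)·k.
Dividing both sides by k: k^(1−α) = s / (n + δ).
k^0.57 = 0.23 / (0.034 + 0.049) = 0.23 / 0.083 = 2.7711
k* = 2.7711^(1/0.57) ≈ 5.9784
y* = (k*)^α = 5.9784^0.43 ≈ 2.1574

y* = 2.16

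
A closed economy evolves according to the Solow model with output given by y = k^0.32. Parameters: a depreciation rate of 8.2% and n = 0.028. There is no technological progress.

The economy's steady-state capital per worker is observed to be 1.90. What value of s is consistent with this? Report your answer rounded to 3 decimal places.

s ≈ 0.170

In steady state, investment equals break-even investment: s·k^α = (n + δ)·k.
So s / (n + δ) = (k*)^(1−α) = 1.90^0.68 = 1.5472.
Therefore s = 1.5472 × (n + δ) = 1.5472 × 0.110 = 0.1702.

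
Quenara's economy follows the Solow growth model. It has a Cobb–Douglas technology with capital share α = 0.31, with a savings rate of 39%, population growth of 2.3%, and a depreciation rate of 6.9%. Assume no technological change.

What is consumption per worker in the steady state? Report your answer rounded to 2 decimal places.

c* ≈ 1.17

Steady state requires s·f(k) = (n + δ)·k, i.e. s·k^α = (n + δ)·k.
Rearranging, k^(1−α) = s / (n + δ).
k^0.69 = 0.39 / (0.023 + 0.069) = 0.39 / 0.092 = 4.2391
k* = 4.2391^(1/0.69) ≈ 8.1113
y* = (k*)^α = 8.1113^0.31 ≈ 1.9135
c* = (1 − s)·y* = (1 − 0.39) × 1.9135 ≈ 1.1672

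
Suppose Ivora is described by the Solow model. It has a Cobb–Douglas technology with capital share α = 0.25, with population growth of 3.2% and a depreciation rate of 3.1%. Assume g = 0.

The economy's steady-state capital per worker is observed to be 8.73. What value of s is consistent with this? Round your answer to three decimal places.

s ≈ 0.320

At the steady state, Δk = 0, so s·k^α = (n + δ)·k.
So s / (n + δ) = (k*)^(1−α) = 8.73^0.75 = 5.0788.
Therefore s = 5.0788 × (n + δ) = 5.0788 × 0.063 = 0.3200.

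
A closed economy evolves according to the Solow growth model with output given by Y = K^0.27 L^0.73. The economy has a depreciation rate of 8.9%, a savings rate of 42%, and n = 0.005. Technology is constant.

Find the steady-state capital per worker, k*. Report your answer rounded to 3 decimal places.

k* ≈ 7.773

In steady state, investment equals break-even investment: s·k^α = (n + δ)·k.
Dividing both sides by k: k^(1−α) = s / (n + δ).
k^0.73 = 0.42 / (0.005 + 0.089) = 0.42 / 0.094 = 4.4681
k* = 4.4681^(1/0.73) ≈ 7.7728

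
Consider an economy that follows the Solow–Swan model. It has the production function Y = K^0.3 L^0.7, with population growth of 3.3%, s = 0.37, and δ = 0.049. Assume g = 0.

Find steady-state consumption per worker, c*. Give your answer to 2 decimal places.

c* = 1.20

Steady state requires s·f(k) = (n + δ)·k, i.e. s·k^α = (n + δ)·k.
Dividing both sides by k: k^(1−α) = s / (n + δ).
k^0.7 = 0.37 / (0.033 + 0.049) = 0.37 / 0.082 = 4.5122
k* = 4.5122^(1/0.7) ≈ 8.6068
y* = (k*)^α = 8.6068^0.3 ≈ 1.9074
c* = (1 − s)·y* = (1 − 0.37) × 1.9074 ≈ 1.2017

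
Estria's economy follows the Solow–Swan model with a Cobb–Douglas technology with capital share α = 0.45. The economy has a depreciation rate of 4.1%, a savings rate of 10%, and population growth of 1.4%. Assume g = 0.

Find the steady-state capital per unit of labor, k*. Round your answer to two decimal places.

k* = 2.97

At the steady state, Δk = 0, so s·k^α = (n + δ)·k.
Dividing both sides by k: k^(1−α) = s / (n + δ).
k^0.55 = 0.10 / (0.014 + 0.041) = 0.10 / 0.055 = 1.8182
k* = 1.8182^(1/0.55) ≈ 2.9653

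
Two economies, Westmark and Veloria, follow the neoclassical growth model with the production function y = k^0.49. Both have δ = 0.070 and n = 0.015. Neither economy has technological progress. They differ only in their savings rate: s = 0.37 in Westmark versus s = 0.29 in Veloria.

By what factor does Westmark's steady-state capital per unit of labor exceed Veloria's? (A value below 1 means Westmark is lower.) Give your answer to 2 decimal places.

ratio ≈ 1.61

Steady-state k* = [s/(n + δ)]^(1/(1−α)), so the ratio is [ (s_W/(n + δ)_W) / (s_V/(n + δ)_V) ]^1.9608.
s_W/(n + δ)_W = 0.37/0.085 = 4.3529; s_V/(n + δ)_V = 0.29/0.085 = 3.4118.
Ratio = (4.3529/3.4118)^1.9608 = 1.2758^1.9608 ≈ 1.6122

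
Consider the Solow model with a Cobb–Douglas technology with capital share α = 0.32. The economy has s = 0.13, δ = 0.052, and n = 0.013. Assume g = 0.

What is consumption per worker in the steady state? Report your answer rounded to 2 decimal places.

At the steady state, Δk = 0, so s·k^α = (n + δ)·k.
Dividing both sides by k: k^(1−α) = s / (n + δ).
k^0.68 = 0.13 / (0.013 + 0.052) = 0.13 / 0.065 = 2.0000
k* = 2.0000^(1/0.68) ≈ 2.7713
y* = (k*)^α = 2.7713^0.32 ≈ 1.3857
c* = (1 − s)·y* = (1 − 0.13) × 1.3857 ≈ 1.2056

c* ≈ 1.21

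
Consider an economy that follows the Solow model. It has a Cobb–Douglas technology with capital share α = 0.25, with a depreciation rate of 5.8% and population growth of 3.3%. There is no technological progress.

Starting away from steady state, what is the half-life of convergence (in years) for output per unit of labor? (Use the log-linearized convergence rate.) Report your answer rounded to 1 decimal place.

half-life ≈ 10.2 years

Near the steady state the convergence rate is λ = (1 − α)(n + δ).
λ = (1 − 0.25) × 0.091 = 0.75 × 0.091 = 0.06825
Half-life = ln 2 / λ = 0.6931 / 0.06825 ≈ 10.16 years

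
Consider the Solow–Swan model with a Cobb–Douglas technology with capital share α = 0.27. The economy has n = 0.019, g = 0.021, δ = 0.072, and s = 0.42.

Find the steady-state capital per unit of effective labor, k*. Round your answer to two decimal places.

In steady state, investment equals break-even investment: s·k^α = (n + g + δ)·k.
Rearranging, k^(1−α) = s / (n + g + δ).
k^0.73 = 0.42 / (0.019 + 0.021 + 0.072) = 0.42 / 0.112 = 3.7500
k* = 3.7500^(1/0.73) ≈ 6.1143

k* = 6.11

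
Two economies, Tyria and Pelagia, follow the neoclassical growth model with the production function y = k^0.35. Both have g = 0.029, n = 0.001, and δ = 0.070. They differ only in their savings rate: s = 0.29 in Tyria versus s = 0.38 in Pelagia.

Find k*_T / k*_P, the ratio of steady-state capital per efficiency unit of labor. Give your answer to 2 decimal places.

Steady-state k* = [s/(n + g + δ)]^(1/(1−α)), so the ratio is [ (s_T/(n + g + δ)_T) / (s_P/(n + g + δ)_P) ]^1.5385.
s_T/(n + g + δ)_T = 0.29/0.100 = 2.9000; s_P/(n + g + δ)_P = 0.38/0.100 = 3.8000.
Ratio = (2.9000/3.8000)^1.5385 = 0.7632^1.5385 ≈ 0.6598

k*_T / k*_P ≈ 0.66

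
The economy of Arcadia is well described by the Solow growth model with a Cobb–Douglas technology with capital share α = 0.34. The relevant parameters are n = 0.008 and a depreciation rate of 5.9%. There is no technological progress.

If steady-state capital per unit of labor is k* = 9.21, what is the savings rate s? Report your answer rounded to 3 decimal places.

In steady state, investment equals break-even investment: s·k^α = (n + δ)·k.
So s / (n + δ) = (k*)^(1−α) = 9.21^0.66 = 4.3292.
Therefore s = 4.3292 × (n + δ) = 4.3292 × 0.067 = 0.2901.

s ≈ 0.290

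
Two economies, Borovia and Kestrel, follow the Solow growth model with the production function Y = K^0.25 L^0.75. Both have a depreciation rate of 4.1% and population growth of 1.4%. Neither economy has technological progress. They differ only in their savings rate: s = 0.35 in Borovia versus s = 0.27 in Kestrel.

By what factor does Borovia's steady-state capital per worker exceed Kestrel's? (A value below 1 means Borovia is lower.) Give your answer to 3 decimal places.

k*_B / k*_K ≈ 1.413

Steady-state k* = [s/(n + δ)]^(1/(1−α)), so the ratio is [ (s_B/(n + δ)_B) / (s_K/(n + δ)_K) ]^1.3333.
s_B/(n + δ)_B = 0.35/0.055 = 6.3636; s_K/(n + δ)_K = 0.27/0.055 = 4.9091.
Ratio = (6.3636/4.9091)^1.3333 = 1.2963^1.3333 ≈ 1.4134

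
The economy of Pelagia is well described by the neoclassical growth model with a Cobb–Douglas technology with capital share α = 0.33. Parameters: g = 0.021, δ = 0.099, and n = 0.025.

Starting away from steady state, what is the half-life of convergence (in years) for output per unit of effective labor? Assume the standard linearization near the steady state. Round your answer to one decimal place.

Near the steady state the convergence rate is λ = (1 − α)(n + g + δ).
λ = (1 − 0.33) × 0.145 = 0.67 × 0.145 = 0.09715
Half-life = ln 2 / λ = 0.6931 / 0.09715 ≈ 7.13 years

about 7.1 years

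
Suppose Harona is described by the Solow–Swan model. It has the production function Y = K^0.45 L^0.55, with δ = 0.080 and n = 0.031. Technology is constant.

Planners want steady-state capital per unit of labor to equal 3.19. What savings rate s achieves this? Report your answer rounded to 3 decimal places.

s ≈ 0.210

Steady state requires s·f(k) = (n + δ)·k, i.e. s·k^α = (n + δ)·k.
So s / (n + δ) = (k*)^(1−α) = 3.19^0.55 = 1.8927.
Therefore s = 1.8927 × (n + δ) = 1.8927 × 0.111 = 0.2101.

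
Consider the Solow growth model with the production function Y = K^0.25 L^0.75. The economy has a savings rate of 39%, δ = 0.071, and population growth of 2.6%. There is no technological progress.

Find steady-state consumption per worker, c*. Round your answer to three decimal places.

c* ≈ 0.970

In steady state, investment equals break-even investment: s·k^α = (n + δ)·k.
Dividing both sides by k: k^(1−α) = s / (n + δ).
k^0.75 = 0.39 / (0.026 + 0.071) = 0.39 / 0.097 = 4.0206
k* = 4.0206^(1/0.75) ≈ 6.3932
y* = (k*)^α = 6.3932^0.25 ≈ 1.5901
c* = (1 − s)·y* = (1 − 0.39) × 1.5901 ≈ 0.9700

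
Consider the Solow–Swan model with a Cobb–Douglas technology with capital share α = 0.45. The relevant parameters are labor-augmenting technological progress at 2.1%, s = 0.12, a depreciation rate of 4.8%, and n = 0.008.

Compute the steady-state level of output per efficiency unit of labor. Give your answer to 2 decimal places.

At the steady state, Δk = 0, so s·k^α = (n + g + δ)·k.
Rearranging, k^(1−α) = s / (n + g + δ).
k^0.55 = 0.12 / (0.008 + 0.021 + 0.048) = 0.12 / 0.077 = 1.5584
k* = 1.5584^(1/0.55) ≈ 2.2404
y* = (k*)^α = 2.2404^0.45 ≈ 1.4376

y* = 1.44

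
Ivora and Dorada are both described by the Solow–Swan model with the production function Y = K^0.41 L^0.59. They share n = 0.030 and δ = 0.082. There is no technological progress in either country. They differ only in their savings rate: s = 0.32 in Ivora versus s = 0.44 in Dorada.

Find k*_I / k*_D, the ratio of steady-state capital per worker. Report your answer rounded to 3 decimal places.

k*_I / k*_D ≈ 0.583

Steady-state k* = [s/(n + δ)]^(1/(1−α)), so the ratio is [ (s_I/(n + δ)_I) / (s_D/(n + δ)_D) ]^1.6949.
s_I/(n + δ)_I = 0.32/0.112 = 2.8571; s_D/(n + δ)_D = 0.44/0.112 = 3.9286.
Ratio = (2.8571/3.9286)^1.6949 = 0.7273^1.6949 ≈ 0.5829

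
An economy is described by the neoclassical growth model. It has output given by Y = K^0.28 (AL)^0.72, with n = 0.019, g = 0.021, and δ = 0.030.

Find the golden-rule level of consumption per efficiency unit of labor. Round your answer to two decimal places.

c_gold ≈ 1.23

At the golden rule, f'(k) = n + g + δ, so α·k^(α−1) = n + g + δ and k_gold = (α/(n + g + δ))^(1/(1−α)).
k_gold = (0.28/0.070)^(1/0.72) = 4.0000^1.3889 ≈ 6.8581
c_gold = f(k_gold) − (n + g + δ)·k_gold = 1.7145 − 0.070×6.8581 ≈ 1.2344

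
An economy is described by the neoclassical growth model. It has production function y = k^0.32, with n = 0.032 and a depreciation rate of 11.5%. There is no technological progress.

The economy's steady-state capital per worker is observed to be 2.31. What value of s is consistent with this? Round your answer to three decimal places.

In steady state, investment equals break-even investment: s·k^α = (n + δ)·k.
So s / (n + δ) = (k*)^(1−α) = 2.31^0.68 = 1.7671.
Therefore s = 1.7671 × (n + δ) = 1.7671 × 0.147 = 0.2598.

s ≈ 0.260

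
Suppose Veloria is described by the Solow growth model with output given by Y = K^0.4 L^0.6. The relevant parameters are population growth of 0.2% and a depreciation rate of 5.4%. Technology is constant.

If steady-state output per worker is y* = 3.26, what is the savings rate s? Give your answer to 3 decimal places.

s ≈ 0.330

Steady state requires s·f(k) = (n + δ)·k, i.e. s·k^α = (n + δ)·k.
Since y* = [s/(n + δ)]^(α/(1−α)), we have s/(n + δ) = (y*)^((1−α)/α) = 3.26^1.5 = 5.8861.
Therefore s = 5.8861 × (n + δ) = 5.8861 × 0.056 = 0.3296.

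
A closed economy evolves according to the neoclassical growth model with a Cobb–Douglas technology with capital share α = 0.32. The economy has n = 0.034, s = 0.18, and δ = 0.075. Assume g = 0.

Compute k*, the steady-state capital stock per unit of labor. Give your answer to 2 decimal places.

In steady state, investment equals break-even investment: s·k^α = (n + δ)·k.
Rearranging, k^(1−α) = s / (n + δ).
k^0.68 = 0.18 / (0.034 + 0.075) = 0.18 / 0.109 = 1.6514
k* = 1.6514^(1/0.68) ≈ 2.0911

k* = 2.09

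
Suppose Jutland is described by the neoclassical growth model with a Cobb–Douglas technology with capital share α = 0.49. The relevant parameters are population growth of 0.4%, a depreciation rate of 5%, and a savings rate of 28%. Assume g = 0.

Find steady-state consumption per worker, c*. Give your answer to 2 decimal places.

In steady state, investment equals break-even investment: s·k^α = (n + δ)·k.
Rearranging, k^(1−α) = s / (n + δ).
k^0.51 = 0.28 / (0.004 + 0.050) = 0.28 / 0.054 = 5.1852
k* = 5.1852^(1/0.51) ≈ 25.2058
y* = (k*)^α = 25.2058^0.49 ≈ 4.8611
c* = (1 − s)·y* = (1 − 0.28) × 4.8611 ≈ 3.5000

c* ≈ 3.50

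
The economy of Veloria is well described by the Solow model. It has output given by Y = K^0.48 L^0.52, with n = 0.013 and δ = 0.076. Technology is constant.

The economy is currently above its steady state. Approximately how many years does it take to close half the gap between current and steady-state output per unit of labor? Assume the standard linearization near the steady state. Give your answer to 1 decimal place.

Near the steady state the convergence rate is λ = (1 − α)(n + δ).
λ = (1 − 0.48) × 0.089 = 0.52 × 0.089 = 0.04628
Half-life = ln 2 / λ = 0.6931 / 0.04628 ≈ 14.98 years

half-life ≈ 15.0 years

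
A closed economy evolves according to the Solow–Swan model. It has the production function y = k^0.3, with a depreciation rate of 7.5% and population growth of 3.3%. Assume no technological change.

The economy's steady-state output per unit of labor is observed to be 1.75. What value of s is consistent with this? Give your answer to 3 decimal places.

s ≈ 0.399

In steady state, investment equals break-even investment: s·k^α = (n + δ)·k.
Since y* = [s/(n + δ)]^(α/(1−α)), we have s/(n + δ) = (y*)^((1−α)/α) = 1.75^2.3333 = 3.6905.
Therefore s = 3.6905 × (n + δ) = 3.6905 × 0.108 = 0.3986.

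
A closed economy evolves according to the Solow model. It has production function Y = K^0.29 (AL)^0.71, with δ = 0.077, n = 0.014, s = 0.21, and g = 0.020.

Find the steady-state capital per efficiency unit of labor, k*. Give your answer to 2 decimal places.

At the steady state, Δk = 0, so s·k^α = (n + g + δ)·k.
Dividing both sides by k: k^(1−α) = s / (n + g + δ).
k^0.71 = 0.21 / (0.014 + 0.020 + 0.077) = 0.21 / 0.111 = 1.8919
k* = 1.8919^(1/0.71) ≈ 2.4547

k* ≈ 2.45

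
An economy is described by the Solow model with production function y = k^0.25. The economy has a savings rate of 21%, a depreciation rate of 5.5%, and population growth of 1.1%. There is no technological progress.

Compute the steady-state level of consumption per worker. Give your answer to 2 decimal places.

Steady state requires s·f(k) = (n + δ)·k, i.e. s·k^α = (n + δ)·k.
Dividing both sides by k: k^(1−α) = s / (n + δ).
k^0.75 = 0.21 / (0.011 + 0.055) = 0.21 / 0.066 = 3.1818
k* = 3.1818^(1/0.75) ≈ 4.6798
y* = (k*)^α = 4.6798^0.25 ≈ 1.4708
c* = (1 − s)·y* = (1 − 0.21) × 1.4708 ≈ 1.1619

c* ≈ 1.16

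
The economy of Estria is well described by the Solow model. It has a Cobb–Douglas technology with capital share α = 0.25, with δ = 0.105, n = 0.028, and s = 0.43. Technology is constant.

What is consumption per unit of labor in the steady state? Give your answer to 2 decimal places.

Steady state requires s·f(k) = (n + δ)·k, i.e. s·k^α = (n + δ)·k.
Dividing both sides by k: k^(1−α) = s / (n + δ).
k^0.75 = 0.43 / (0.028 + 0.105) = 0.43 / 0.133 = 3.2331
k* = 3.2331^(1/0.75) ≈ 4.7807
y* = (k*)^α = 4.7807^0.25 ≈ 1.4787
c* = (1 − s)·y* = (1 − 0.43) × 1.4787 ≈ 0.8429

c* = 0.84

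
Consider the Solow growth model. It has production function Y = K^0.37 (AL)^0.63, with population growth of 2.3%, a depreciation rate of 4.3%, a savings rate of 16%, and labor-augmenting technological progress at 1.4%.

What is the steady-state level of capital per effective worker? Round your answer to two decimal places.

k* ≈ 3.00

In steady state, investment equals break-even investment: s·k^α = (n + g + δ)·k.
Rearranging, k^(1−α) = s / (n + g + δ).
k^0.63 = 0.16 / (0.023 + 0.014 + 0.043) = 0.16 / 0.080 = 2.0000
k* = 2.0000^(1/0.63) ≈ 3.0049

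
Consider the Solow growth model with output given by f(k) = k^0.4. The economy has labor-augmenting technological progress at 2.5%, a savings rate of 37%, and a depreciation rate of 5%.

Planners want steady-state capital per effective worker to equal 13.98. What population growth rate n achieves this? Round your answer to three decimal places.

n ≈ 0.001

In steady state, investment equals break-even investment: s·k^α = (n + g + δ)·k.
So s / (n + g + δ) = (k*)^(1−α) = 13.98^0.6 = 4.8675.
Therefore n + g + δ = s / 4.8675 = 0.37 / 4.8675 = 0.0760, so n = 0.0760 − 0.075 = 0.0010.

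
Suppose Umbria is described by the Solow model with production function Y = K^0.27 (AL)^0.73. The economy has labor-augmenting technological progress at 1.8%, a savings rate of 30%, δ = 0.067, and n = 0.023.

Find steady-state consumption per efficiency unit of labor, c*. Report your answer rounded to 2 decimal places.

c* ≈ 1.02

At the steady state, Δk = 0, so s·k^α = (n + g + δ)·k.
Rearranging, k^(1−α) = s / (n + g + δ).
k^0.73 = 0.30 / (0.023 + 0.018 + 0.067) = 0.30 / 0.108 = 2.7778
k* = 2.7778^(1/0.73) ≈ 4.0533
y* = (k*)^α = 4.0533^0.27 ≈ 1.4592
c* = (1 − s)·y* = (1 − 0.30) × 1.4592 ≈ 1.0214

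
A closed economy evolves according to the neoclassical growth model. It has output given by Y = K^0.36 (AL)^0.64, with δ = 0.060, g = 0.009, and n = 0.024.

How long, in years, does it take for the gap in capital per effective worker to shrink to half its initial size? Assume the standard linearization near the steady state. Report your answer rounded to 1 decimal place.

Near the steady state the convergence rate is λ = (1 − α)(n + g + δ).
λ = (1 − 0.36) × 0.093 = 0.64 × 0.093 = 0.05952
Half-life = ln 2 / λ = 0.6931 / 0.05952 ≈ 11.64 years

about 11.6 years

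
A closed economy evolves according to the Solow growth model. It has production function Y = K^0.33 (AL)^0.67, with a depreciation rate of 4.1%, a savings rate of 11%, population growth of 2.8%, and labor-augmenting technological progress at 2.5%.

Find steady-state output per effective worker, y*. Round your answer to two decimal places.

Steady state requires s·f(k) = (n + g + δ)·k, i.e. s·k^α = (n + g + δ)·k.
Dividing both sides by k: k^(1−α) = s / (n + g + δ).
k^0.67 = 0.11 / (0.028 + 0.025 + 0.041) = 0.11 / 0.094 = 1.1702
k* = 1.1702^(1/0.67) ≈ 1.2644
y* = (k*)^α = 1.2644^0.33 ≈ 1.0805

y* ≈ 1.08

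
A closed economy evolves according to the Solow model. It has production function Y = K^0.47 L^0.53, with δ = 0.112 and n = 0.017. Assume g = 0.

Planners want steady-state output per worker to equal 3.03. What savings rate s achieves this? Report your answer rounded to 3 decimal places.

s ≈ 0.450

At the steady state, Δk = 0, so s·k^α = (n + δ)·k.
Since y* = [s/(n + δ)]^(α/(1−α)), we have s/(n + δ) = (y*)^((1−α)/α) = 3.03^1.1277 = 3.4908.
Therefore s = 3.4908 × (n + δ) = 3.4908 × 0.129 = 0.4503.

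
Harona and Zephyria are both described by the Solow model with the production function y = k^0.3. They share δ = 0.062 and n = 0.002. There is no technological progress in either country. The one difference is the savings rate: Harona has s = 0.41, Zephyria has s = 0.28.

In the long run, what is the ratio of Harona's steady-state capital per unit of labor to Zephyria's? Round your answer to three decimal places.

Steady-state k* = [s/(n + δ)]^(1/(1−α)), so the ratio is [ (s_H/(n + δ)_H) / (s_Z/(n + δ)_Z) ]^1.4286.
s_H/(n + δ)_H = 0.41/0.064 = 6.4063; s_Z/(n + δ)_Z = 0.28/0.064 = 4.3750.
Ratio = (6.4063/4.3750)^1.4286 = 1.4643^1.4286 ≈ 1.7243

ratio ≈ 1.724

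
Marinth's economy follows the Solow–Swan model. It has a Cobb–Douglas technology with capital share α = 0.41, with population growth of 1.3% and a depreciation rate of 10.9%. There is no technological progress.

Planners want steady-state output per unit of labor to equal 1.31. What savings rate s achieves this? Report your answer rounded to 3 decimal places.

s ≈ 0.180

At the steady state, Δk = 0, so s·k^α = (n + δ)·k.
Since y* = [s/(n + δ)]^(α/(1−α)), we have s/(n + δ) = (y*)^((1−α)/α) = 1.31^1.439 = 1.4749.
Therefore s = 1.4749 × (n + δ) = 1.4749 × 0.122 = 0.1799.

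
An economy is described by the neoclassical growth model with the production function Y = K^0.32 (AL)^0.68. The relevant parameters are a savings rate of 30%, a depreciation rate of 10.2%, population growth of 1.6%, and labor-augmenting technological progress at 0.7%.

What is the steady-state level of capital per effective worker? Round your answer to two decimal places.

k* ≈ 3.62

Steady state requires s·f(k) = (n + g + δ)·k, i.e. s·k^α = (n + g + δ)·k.
Dividing both sides by k: k^(1−α) = s / (n + g + δ).
k^0.68 = 0.30 / (0.016 + 0.007 + 0.102) = 0.30 / 0.125 = 2.4000
k* = 2.4000^(1/0.68) ≈ 3.6235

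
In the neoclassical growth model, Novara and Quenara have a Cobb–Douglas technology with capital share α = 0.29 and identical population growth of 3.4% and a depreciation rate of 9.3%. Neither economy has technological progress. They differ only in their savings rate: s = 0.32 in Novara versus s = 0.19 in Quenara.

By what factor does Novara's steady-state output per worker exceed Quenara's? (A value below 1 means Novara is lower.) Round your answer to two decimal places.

Steady-state y* = [s/(n + δ)]^(α/(1−α)), so the ratio is [ (s_N/(n + δ)_N) / (s_Q/(n + δ)_Q) ]^0.4085.
s_N/(n + δ)_N = 0.32/0.127 = 2.5197; s_Q/(n + δ)_Q = 0.19/0.127 = 1.4961.
Ratio = (2.5197/1.4961)^0.4085 = 1.6842^0.4085 ≈ 1.2373

y*_N / y*_Q ≈ 1.24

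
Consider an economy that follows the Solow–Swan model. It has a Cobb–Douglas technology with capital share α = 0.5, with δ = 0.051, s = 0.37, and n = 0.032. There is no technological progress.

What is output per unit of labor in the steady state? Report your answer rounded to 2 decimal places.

y* = 4.46

At the steady state, Δk = 0, so s·k^α = (n + δ)·k.
Rearranging, k^(1−α) = s / (n + δ).
k^0.5 = 0.37 / (0.032 + 0.051) = 0.37 / 0.083 = 4.4578
k* = 4.4578^(1/0.5) ≈ 19.8720
y* = (k*)^α = 19.8720^0.5 ≈ 4.4578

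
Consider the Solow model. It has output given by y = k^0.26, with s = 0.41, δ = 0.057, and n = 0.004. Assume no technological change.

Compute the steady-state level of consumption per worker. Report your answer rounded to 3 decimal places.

c* ≈ 1.152

In steady state, investment equals break-even investment: s·k^α = (n + δ)·k.
Dividing both sides by k: k^(1−α) = s / (n + δ).
k^0.74 = 0.41 / (0.004 + 0.057) = 0.41 / 0.061 = 6.7213
k* = 6.7213^(1/0.74) ≈ 13.1274
y* = (k*)^α = 13.1274^0.26 ≈ 1.9531
c* = (1 − s)·y* = (1 − 0.41) × 1.9531 ≈ 1.1523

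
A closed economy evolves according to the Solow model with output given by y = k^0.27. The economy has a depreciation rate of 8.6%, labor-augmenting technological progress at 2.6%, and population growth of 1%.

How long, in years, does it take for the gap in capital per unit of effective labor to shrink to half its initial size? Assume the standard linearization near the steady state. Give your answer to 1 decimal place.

Near the steady state the convergence rate is λ = (1 − α)(n + g + δ).
λ = (1 − 0.27) × 0.122 = 0.73 × 0.122 = 0.08906
Half-life = ln 2 / λ = 0.6931 / 0.08906 ≈ 7.78 years

half-life ≈ 7.8 years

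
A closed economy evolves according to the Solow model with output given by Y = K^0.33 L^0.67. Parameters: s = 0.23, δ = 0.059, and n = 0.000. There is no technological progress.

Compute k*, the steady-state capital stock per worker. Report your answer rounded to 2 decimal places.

Steady state requires s·f(k) = (n + δ)·k, i.e. s·k^α = (n + δ)·k.
Dividing both sides by k: k^(1−α) = s / (n + δ).
k^0.67 = 0.23 / (0.000 + 0.059) = 0.23 / 0.059 = 3.8983
k* = 3.8983^(1/0.67) ≈ 7.6191

k* = 7.62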